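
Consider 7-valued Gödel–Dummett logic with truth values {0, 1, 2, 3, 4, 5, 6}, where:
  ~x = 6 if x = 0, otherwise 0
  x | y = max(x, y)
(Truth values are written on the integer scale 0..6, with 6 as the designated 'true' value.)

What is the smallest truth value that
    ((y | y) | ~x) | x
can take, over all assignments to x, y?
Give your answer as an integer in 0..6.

1

Take x = 1, y = 0:
y | y = 0 | 0 = 0
~x = ~1 = 0
(y | y) | ~x = 0 | 0 = 0
((y | y) | ~x) | x = 0 | 1 = 1
No assignment yields a value below 1, so this is the minimum.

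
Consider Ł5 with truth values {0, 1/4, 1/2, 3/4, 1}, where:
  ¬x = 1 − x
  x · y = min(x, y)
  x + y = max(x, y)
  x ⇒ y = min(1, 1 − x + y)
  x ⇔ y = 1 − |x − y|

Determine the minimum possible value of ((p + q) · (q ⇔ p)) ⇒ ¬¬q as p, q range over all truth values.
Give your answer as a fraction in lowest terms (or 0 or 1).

Take p = 1/2, q = 0:
p + q = 1/2 + 0 = 1/2
q ⇔ p = 0 ⇔ 1/2 = 1/2
(p + q) · (q ⇔ p) = 1/2 · 1/2 = 1/2
¬q = ¬0 = 1
¬¬q = ¬1 = 0
((p + q) · (q ⇔ p)) ⇒ ¬¬q = 1/2 ⇒ 0 = 1/2
No assignment yields a value below 1/2, so this is the minimum.

1/2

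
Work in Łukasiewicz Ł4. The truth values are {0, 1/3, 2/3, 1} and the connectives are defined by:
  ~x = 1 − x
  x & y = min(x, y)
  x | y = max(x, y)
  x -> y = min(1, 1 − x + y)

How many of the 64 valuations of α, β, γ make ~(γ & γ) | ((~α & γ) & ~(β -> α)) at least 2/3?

38

value 1: 17 assignments (counts)
value 2/3: 21 assignments (counts)
value 1/3: 16 assignments
value 0: 10 assignments
So 38 of the 64 assignments meet the threshold.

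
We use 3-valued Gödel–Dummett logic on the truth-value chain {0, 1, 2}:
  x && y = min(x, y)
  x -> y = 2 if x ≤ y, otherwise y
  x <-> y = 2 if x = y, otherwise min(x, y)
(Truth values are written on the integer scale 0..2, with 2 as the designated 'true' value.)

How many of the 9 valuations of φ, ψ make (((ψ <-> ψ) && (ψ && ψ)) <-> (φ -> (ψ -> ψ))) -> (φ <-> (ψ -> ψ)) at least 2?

6

φ = 0, ψ = 0 ↦ 2  ≥
φ = 0, ψ = 1 ↦ 0  <
φ = 0, ψ = 2 ↦ 0  <
φ = 1, ψ = 0 ↦ 2  ≥
φ = 1, ψ = 1 ↦ 2  ≥
φ = 1, ψ = 2 ↦ 1  <
φ = 2, ψ = 0 ↦ 2  ≥
φ = 2, ψ = 1 ↦ 2  ≥
φ = 2, ψ = 2 ↦ 2  ≥
So 6 of the 9 assignments meet the threshold.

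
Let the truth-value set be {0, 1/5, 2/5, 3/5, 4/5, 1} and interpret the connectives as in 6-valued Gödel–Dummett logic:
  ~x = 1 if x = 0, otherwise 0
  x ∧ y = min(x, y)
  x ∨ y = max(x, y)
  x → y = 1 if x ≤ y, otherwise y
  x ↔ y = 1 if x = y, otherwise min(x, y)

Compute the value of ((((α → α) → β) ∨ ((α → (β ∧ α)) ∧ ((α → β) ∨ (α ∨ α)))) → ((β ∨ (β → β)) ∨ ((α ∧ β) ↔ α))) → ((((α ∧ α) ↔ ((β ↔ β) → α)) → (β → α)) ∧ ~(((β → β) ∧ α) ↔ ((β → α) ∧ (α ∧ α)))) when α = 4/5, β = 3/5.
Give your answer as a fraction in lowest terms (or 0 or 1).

0

α → α = 4/5 → 4/5 = 1
(α → α) → β = 1 → 3/5 = 3/5
β ∧ α = 3/5 ∧ 4/5 = 3/5
α → (β ∧ α) = 4/5 → 3/5 = 3/5
α → β = 4/5 → 3/5 = 3/5
α ∨ α = 4/5 ∨ 4/5 = 4/5
(α → β) ∨ (α ∨ α) = 3/5 ∨ 4/5 = 4/5
(α → (β ∧ α)) ∧ ((α → β) ∨ (α ∨ α)) = 3/5 ∧ 4/5 = 3/5
((α → α) → β) ∨ ((α → (β ∧ α)) ∧ ((α → β) ∨ (α ∨ α))) = 3/5 ∨ 3/5 = 3/5
β → β = 3/5 → 3/5 = 1
β ∨ (β → β) = 3/5 ∨ 1 = 1
α ∧ β = 4/5 ∧ 3/5 = 3/5
(α ∧ β) ↔ α = 3/5 ↔ 4/5 = 3/5
(β ∨ (β → β)) ∨ ((α ∧ β) ↔ α) = 1 ∨ 3/5 = 1
(((α → α) → β) ∨ ((α → (β ∧ α)) ∧ ((α → β) ∨ (α ∨ α)))) → ((β ∨ (β → β)) ∨ ((α ∧ β) ↔ α)) = 3/5 → 1 = 1
α ∧ α = 4/5 ∧ 4/5 = 4/5
β ↔ β = 3/5 ↔ 3/5 = 1
(β ↔ β) → α = 1 → 4/5 = 4/5
(α ∧ α) ↔ ((β ↔ β) → α) = 4/5 ↔ 4/5 = 1
β → α = 3/5 → 4/5 = 1
((α ∧ α) ↔ ((β ↔ β) → α)) → (β → α) = 1 → 1 = 1
β → β = 3/5 → 3/5 = 1
(β → β) ∧ α = 1 ∧ 4/5 = 4/5
β → α = 3/5 → 4/5 = 1
α ∧ α = 4/5 ∧ 4/5 = 4/5
(β → α) ∧ (α ∧ α) = 1 ∧ 4/5 = 4/5
((β → β) ∧ α) ↔ ((β → α) ∧ (α ∧ α)) = 4/5 ↔ 4/5 = 1
~(((β → β) ∧ α) ↔ ((β → α) ∧ (α ∧ α))) = ~1 = 0
(((α ∧ α) ↔ ((β ↔ β) → α)) → (β → α)) ∧ ~(((β → β) ∧ α) ↔ ((β → α) ∧ (α ∧ α))) = 1 ∧ 0 = 0
((((α → α) → β) ∨ ((α → (β ∧ α)) ∧ ((α → β) ∨ (α ∨ α)))) → ((β ∨ (β → β)) ∨ ((α ∧ β) ↔ α))) → ((((α ∧ α) ↔ ((β ↔ β) → α)) → (β → α)) ∧ ~(((β → β) ∧ α) ↔ ((β → α) ∧ (α ∧ α)))) = 1 → 0 = 0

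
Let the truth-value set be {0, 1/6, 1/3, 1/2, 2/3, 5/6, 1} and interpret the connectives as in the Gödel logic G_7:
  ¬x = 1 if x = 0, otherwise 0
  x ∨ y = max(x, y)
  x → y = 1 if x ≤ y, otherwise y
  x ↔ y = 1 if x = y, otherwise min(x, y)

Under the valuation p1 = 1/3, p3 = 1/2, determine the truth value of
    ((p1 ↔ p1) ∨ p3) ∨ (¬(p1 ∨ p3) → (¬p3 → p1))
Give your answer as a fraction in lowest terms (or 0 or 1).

1

p1 ↔ p1 = 1/3 ↔ 1/3 = 1
(p1 ↔ p1) ∨ p3 = 1 ∨ 1/2 = 1
p1 ∨ p3 = 1/3 ∨ 1/2 = 1/2
¬(p1 ∨ p3) = ¬1/2 = 0
¬p3 = ¬1/2 = 0
¬p3 → p1 = 0 → 1/3 = 1
¬(p1 ∨ p3) → (¬p3 → p1) = 0 → 1 = 1
((p1 ↔ p1) ∨ p3) ∨ (¬(p1 ∨ p3) → (¬p3 → p1)) = 1 ∨ 1 = 1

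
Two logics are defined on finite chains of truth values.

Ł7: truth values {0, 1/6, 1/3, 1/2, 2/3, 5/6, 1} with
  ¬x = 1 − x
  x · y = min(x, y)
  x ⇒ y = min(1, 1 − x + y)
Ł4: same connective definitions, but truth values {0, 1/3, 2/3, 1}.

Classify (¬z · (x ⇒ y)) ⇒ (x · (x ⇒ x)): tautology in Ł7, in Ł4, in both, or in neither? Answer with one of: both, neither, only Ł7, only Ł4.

In Ł7: at x = 0, y = 0, z = 0 the value is 0 — not a tautology.
In Ł4: at x = 0, y = 0, z = 0 the value is 0 — not a tautology.

neither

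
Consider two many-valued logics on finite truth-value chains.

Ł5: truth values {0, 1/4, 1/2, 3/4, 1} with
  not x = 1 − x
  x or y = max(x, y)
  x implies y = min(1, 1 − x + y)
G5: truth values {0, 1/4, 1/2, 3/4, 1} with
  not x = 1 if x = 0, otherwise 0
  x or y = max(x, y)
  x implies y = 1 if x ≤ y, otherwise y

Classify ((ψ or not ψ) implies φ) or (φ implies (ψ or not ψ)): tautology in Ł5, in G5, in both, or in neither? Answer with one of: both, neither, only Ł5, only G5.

both

In Ł5: every assignment gives 1 — tautology.
In G5: every assignment gives 1 — tautology.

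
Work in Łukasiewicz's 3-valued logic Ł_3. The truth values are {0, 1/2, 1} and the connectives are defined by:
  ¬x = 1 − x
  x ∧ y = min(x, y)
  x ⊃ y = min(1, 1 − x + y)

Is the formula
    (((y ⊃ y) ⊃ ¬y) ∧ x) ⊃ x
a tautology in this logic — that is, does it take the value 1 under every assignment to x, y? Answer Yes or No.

x = 0, y = 0 ↦ 1
x = 0, y = 1/2 ↦ 1
x = 0, y = 1 ↦ 1
x = 1/2, y = 0 ↦ 1
x = 1/2, y = 1/2 ↦ 1
x = 1/2, y = 1 ↦ 1
x = 1, y = 0 ↦ 1
x = 1, y = 1/2 ↦ 1
x = 1, y = 1 ↦ 1
Every assignment gives a value ≥ 1.

Yes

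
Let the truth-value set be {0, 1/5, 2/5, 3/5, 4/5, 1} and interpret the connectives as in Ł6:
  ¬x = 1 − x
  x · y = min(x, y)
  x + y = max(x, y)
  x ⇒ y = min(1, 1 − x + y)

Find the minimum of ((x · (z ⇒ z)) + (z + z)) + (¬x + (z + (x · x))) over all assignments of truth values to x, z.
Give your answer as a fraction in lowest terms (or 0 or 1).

Take x = 2/5, z = 0:
z ⇒ z = 0 ⇒ 0 = 1
x · (z ⇒ z) = 2/5 · 1 = 2/5
z + z = 0 + 0 = 0
(x · (z ⇒ z)) + (z + z) = 2/5 + 0 = 2/5
¬x = ¬2/5 = 3/5
x · x = 2/5 · 2/5 = 2/5
z + (x · x) = 0 + 2/5 = 2/5
¬x + (z + (x · x)) = 3/5 + 2/5 = 3/5
((x · (z ⇒ z)) + (z + z)) + (¬x + (z + (x · x))) = 2/5 + 3/5 = 3/5
No assignment yields a value below 3/5, so this is the minimum.

3/5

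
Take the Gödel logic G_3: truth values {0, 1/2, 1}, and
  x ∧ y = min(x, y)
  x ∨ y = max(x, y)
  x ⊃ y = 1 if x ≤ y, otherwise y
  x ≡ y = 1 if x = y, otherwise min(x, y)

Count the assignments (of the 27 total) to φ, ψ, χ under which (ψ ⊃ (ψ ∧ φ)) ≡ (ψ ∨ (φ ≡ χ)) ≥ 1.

8

value 1: 8 assignments (counts)
value 1/2: 9 assignments
value 0: 10 assignments
So 8 of the 27 assignments meet the threshold.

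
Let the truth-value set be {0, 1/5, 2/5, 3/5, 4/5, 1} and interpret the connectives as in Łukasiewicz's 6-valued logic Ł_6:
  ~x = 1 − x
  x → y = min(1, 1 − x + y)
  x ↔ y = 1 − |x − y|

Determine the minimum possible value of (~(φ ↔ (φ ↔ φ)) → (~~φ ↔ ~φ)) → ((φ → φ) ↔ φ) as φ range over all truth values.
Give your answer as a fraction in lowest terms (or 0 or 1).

Take φ = 2/5:
φ ↔ φ = 2/5 ↔ 2/5 = 1
φ ↔ (φ ↔ φ) = 2/5 ↔ 1 = 2/5
~(φ ↔ (φ ↔ φ)) = ~2/5 = 3/5
~φ = ~2/5 = 3/5
~~φ = ~3/5 = 2/5
~φ = ~2/5 = 3/5
~~φ ↔ ~φ = 2/5 ↔ 3/5 = 4/5
~(φ ↔ (φ ↔ φ)) → (~~φ ↔ ~φ) = 3/5 → 4/5 = 1
φ → φ = 2/5 → 2/5 = 1
(φ → φ) ↔ φ = 1 ↔ 2/5 = 2/5
(~(φ ↔ (φ ↔ φ)) → (~~φ ↔ ~φ)) → ((φ → φ) ↔ φ) = 1 → 2/5 = 2/5
No assignment yields a value below 2/5, so this is the minimum.

2/5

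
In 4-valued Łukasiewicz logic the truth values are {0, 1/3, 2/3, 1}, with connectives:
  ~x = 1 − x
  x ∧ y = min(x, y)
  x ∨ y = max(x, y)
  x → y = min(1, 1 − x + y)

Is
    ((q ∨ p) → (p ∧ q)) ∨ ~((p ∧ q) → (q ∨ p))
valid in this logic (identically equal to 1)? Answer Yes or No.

No

Counterexample: take p = 0, q = 1/3.
q ∨ p = 1/3 ∨ 0 = 1/3
p ∧ q = 0 ∧ 1/3 = 0
(q ∨ p) → (p ∧ q) = 1/3 → 0 = 2/3
(p ∧ q) → (q ∨ p) = 0 → 1/3 = 1
~((p ∧ q) → (q ∨ p)) = ~1 = 0
((q ∨ p) → (p ∧ q)) ∨ ~((p ∧ q) → (q ∨ p)) = 2/3 ∨ 0 = 2/3
This gives 2/3 ≠ 1.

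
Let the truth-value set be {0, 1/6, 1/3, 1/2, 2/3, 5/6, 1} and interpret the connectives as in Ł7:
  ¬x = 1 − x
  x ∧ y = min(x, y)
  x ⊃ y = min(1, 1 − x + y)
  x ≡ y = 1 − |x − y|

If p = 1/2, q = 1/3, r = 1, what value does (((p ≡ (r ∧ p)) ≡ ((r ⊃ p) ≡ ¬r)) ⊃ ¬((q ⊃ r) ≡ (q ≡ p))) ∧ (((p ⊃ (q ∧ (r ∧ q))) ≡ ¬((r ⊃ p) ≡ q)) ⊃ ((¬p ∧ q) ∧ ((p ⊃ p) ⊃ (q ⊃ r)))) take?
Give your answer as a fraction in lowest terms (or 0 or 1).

2/3

r ∧ p = 1 ∧ 1/2 = 1/2
p ≡ (r ∧ p) = 1/2 ≡ 1/2 = 1
r ⊃ p = 1 ⊃ 1/2 = 1/2
¬r = ¬1 = 0
(r ⊃ p) ≡ ¬r = 1/2 ≡ 0 = 1/2
(p ≡ (r ∧ p)) ≡ ((r ⊃ p) ≡ ¬r) = 1 ≡ 1/2 = 1/2
q ⊃ r = 1/3 ⊃ 1 = 1
q ≡ p = 1/3 ≡ 1/2 = 5/6
(q ⊃ r) ≡ (q ≡ p) = 1 ≡ 5/6 = 5/6
¬((q ⊃ r) ≡ (q ≡ p)) = ¬5/6 = 1/6
((p ≡ (r ∧ p)) ≡ ((r ⊃ p) ≡ ¬r)) ⊃ ¬((q ⊃ r) ≡ (q ≡ p)) = 1/2 ⊃ 1/6 = 2/3
r ∧ q = 1 ∧ 1/3 = 1/3
q ∧ (r ∧ q) = 1/3 ∧ 1/3 = 1/3
p ⊃ (q ∧ (r ∧ q)) = 1/2 ⊃ 1/3 = 5/6
r ⊃ p = 1 ⊃ 1/2 = 1/2
(r ⊃ p) ≡ q = 1/2 ≡ 1/3 = 5/6
¬((r ⊃ p) ≡ q) = ¬5/6 = 1/6
(p ⊃ (q ∧ (r ∧ q))) ≡ ¬((r ⊃ p) ≡ q) = 5/6 ≡ 1/6 = 1/3
¬p = ¬1/2 = 1/2
¬p ∧ q = 1/2 ∧ 1/3 = 1/3
p ⊃ p = 1/2 ⊃ 1/2 = 1
q ⊃ r = 1/3 ⊃ 1 = 1
(p ⊃ p) ⊃ (q ⊃ r) = 1 ⊃ 1 = 1
(¬p ∧ q) ∧ ((p ⊃ p) ⊃ (q ⊃ r)) = 1/3 ∧ 1 = 1/3
((p ⊃ (q ∧ (r ∧ q))) ≡ ¬((r ⊃ p) ≡ q)) ⊃ ((¬p ∧ q) ∧ ((p ⊃ p) ⊃ (q ⊃ r))) = 1/3 ⊃ 1/3 = 1
(((p ≡ (r ∧ p)) ≡ ((r ⊃ p) ≡ ¬r)) ⊃ ¬((q ⊃ r) ≡ (q ≡ p))) ∧ (((p ⊃ (q ∧ (r ∧ q))) ≡ ¬((r ⊃ p) ≡ q)) ⊃ ((¬p ∧ q) ∧ ((p ⊃ p) ⊃ (q ⊃ r)))) = 2/3 ∧ 1 = 2/3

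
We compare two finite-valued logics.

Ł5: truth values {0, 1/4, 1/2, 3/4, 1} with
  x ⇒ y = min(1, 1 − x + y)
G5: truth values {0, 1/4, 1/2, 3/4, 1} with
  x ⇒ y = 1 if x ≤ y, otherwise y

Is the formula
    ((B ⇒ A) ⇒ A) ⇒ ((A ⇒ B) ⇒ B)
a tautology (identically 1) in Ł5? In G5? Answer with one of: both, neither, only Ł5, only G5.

In Ł5: every assignment gives 1 — tautology.
In G5: at A = 0, B = 1/4 the value is 1/4 — not a tautology.

only Ł5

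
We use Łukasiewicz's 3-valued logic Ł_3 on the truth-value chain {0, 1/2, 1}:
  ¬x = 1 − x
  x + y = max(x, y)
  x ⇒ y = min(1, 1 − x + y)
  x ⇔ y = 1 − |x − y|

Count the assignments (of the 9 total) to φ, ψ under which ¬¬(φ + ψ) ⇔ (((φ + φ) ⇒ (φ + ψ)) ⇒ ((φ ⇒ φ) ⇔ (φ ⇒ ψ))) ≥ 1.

φ = 0, ψ = 0 ↦ 0  <
φ = 0, ψ = 1/2 ↦ 1/2  <
φ = 0, ψ = 1 ↦ 1  ≥
φ = 1/2, ψ = 0 ↦ 1  ≥
φ = 1/2, ψ = 1/2 ↦ 1/2  <
φ = 1/2, ψ = 1 ↦ 1  ≥
φ = 1, ψ = 0 ↦ 0  <
φ = 1, ψ = 1/2 ↦ 1/2  <
φ = 1, ψ = 1 ↦ 1  ≥
So 4 of the 9 assignments meet the threshold.

4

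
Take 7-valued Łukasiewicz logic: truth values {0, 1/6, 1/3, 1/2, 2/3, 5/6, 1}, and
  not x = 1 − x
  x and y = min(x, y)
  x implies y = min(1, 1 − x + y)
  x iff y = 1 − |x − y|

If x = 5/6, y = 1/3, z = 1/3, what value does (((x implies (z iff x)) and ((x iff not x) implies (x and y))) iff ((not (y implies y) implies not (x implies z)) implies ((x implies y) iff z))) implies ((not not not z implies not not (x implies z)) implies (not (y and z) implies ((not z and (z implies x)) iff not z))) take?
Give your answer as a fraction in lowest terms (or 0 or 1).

1

z iff x = 1/3 iff 5/6 = 1/2
x implies (z iff x) = 5/6 implies 1/2 = 2/3
not x = not 5/6 = 1/6
x iff not x = 5/6 iff 1/6 = 1/3
x and y = 5/6 and 1/3 = 1/3
(x iff not x) implies (x and y) = 1/3 implies 1/3 = 1
(x implies (z iff x)) and ((x iff not x) implies (x and y)) = 2/3 and 1 = 2/3
y implies y = 1/3 implies 1/3 = 1
not (y implies y) = not 1 = 0
x implies z = 5/6 implies 1/3 = 1/2
not (x implies z) = not 1/2 = 1/2
not (y implies y) implies not (x implies z) = 0 implies 1/2 = 1
x implies y = 5/6 implies 1/3 = 1/2
(x implies y) iff z = 1/2 iff 1/3 = 5/6
(not (y implies y) implies not (x implies z)) implies ((x implies y) iff z) = 1 implies 5/6 = 5/6
((x implies (z iff x)) and ((x iff not x) implies (x and y))) iff ((not (y implies y) implies not (x implies z)) implies ((x implies y) iff z)) = 2/3 iff 5/6 = 5/6
not z = not 1/3 = 2/3
not not z = not 2/3 = 1/3
not not not z = not 1/3 = 2/3
x implies z = 5/6 implies 1/3 = 1/2
not (x implies z) = not 1/2 = 1/2
not not (x implies z) = not 1/2 = 1/2
not not not z implies not not (x implies z) = 2/3 implies 1/2 = 5/6
y and z = 1/3 and 1/3 = 1/3
not (y and z) = not 1/3 = 2/3
not z = not 1/3 = 2/3
z implies x = 1/3 implies 5/6 = 1
not z and (z implies x) = 2/3 and 1 = 2/3
not z = not 1/3 = 2/3
(not z and (z implies x)) iff not z = 2/3 iff 2/3 = 1
not (y and z) implies ((not z and (z implies x)) iff not z) = 2/3 implies 1 = 1
(not not not z implies not not (x implies z)) implies (not (y and z) implies ((not z and (z implies x)) iff not z)) = 5/6 implies 1 = 1
(((x implies (z iff x)) and ((x iff not x) implies (x and y))) iff ((not (y implies y) implies not (x implies z)) implies ((x implies y) iff z))) implies ((not not not z implies not not (x implies z)) implies (not (y and z) implies ((not z and (z implies x)) iff not z))) = 5/6 implies 1 = 1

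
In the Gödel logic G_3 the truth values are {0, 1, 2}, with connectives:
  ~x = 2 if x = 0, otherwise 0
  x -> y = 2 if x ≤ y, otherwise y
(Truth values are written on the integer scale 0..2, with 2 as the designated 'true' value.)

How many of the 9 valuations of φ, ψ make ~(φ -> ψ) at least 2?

φ = 0, ψ = 0 ↦ 0  <
φ = 0, ψ = 1 ↦ 0  <
φ = 0, ψ = 2 ↦ 0  <
φ = 1, ψ = 0 ↦ 2  ≥
φ = 1, ψ = 1 ↦ 0  <
φ = 1, ψ = 2 ↦ 0  <
φ = 2, ψ = 0 ↦ 2  ≥
φ = 2, ψ = 1 ↦ 0  <
φ = 2, ψ = 2 ↦ 0  <
So 2 of the 9 assignments meet the threshold.

2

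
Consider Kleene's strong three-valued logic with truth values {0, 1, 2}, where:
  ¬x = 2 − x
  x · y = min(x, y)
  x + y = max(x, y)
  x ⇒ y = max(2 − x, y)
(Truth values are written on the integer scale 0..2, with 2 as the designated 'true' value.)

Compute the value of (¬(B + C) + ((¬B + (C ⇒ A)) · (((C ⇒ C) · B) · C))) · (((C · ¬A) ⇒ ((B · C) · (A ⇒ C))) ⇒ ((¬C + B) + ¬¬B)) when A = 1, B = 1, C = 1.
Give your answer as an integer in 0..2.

B + C = 1 + 1 = 1
¬(B + C) = ¬1 = 1
¬B = ¬1 = 1
C ⇒ A = 1 ⇒ 1 = 1
¬B + (C ⇒ A) = 1 + 1 = 1
C ⇒ C = 1 ⇒ 1 = 1
(C ⇒ C) · B = 1 · 1 = 1
((C ⇒ C) · B) · C = 1 · 1 = 1
(¬B + (C ⇒ A)) · (((C ⇒ C) · B) · C) = 1 · 1 = 1
¬(B + C) + ((¬B + (C ⇒ A)) · (((C ⇒ C) · B) · C)) = 1 + 1 = 1
¬A = ¬1 = 1
C · ¬A = 1 · 1 = 1
B · C = 1 · 1 = 1
A ⇒ C = 1 ⇒ 1 = 1
(B · C) · (A ⇒ C) = 1 · 1 = 1
(C · ¬A) ⇒ ((B · C) · (A ⇒ C)) = 1 ⇒ 1 = 1
¬C = ¬1 = 1
¬C + B = 1 + 1 = 1
¬B = ¬1 = 1
¬¬B = ¬1 = 1
(¬C + B) + ¬¬B = 1 + 1 = 1
((C · ¬A) ⇒ ((B · C) · (A ⇒ C))) ⇒ ((¬C + B) + ¬¬B) = 1 ⇒ 1 = 1
(¬(B + C) + ((¬B + (C ⇒ A)) · (((C ⇒ C) · B) · C))) · (((C · ¬A) ⇒ ((B · C) · (A ⇒ C))) ⇒ ((¬C + B) + ¬¬B)) = 1 · 1 = 1

1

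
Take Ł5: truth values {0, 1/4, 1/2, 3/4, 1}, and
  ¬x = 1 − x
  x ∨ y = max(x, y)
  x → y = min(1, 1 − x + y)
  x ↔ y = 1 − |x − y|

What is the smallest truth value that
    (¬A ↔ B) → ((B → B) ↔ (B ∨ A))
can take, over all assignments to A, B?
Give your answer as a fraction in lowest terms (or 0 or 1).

Take A = 1/2, B = 1/2:
¬A = ¬1/2 = 1/2
¬A ↔ B = 1/2 ↔ 1/2 = 1
B → B = 1/2 → 1/2 = 1
B ∨ A = 1/2 ∨ 1/2 = 1/2
(B → B) ↔ (B ∨ A) = 1 ↔ 1/2 = 1/2
(¬A ↔ B) → ((B → B) ↔ (B ∨ A)) = 1 → 1/2 = 1/2
No assignment yields a value below 1/2, so this is the minimum.

1/2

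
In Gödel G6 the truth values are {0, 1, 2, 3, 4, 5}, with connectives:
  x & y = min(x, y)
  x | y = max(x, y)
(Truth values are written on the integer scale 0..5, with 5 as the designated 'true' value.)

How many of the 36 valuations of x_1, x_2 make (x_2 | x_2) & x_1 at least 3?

9

value 5: 1 assignment (counts)
value 4: 3 assignments (counts)
value 3: 5 assignments (counts)
value 2: 7 assignments
value 1: 9 assignments
value 0: 11 assignments
So 9 of the 36 assignments meet the threshold.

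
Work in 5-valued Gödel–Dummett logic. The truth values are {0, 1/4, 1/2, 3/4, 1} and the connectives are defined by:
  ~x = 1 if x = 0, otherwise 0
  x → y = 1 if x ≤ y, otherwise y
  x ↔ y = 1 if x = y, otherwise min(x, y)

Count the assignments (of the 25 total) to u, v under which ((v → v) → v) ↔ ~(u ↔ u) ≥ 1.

value 1: 5 assignments (counts)
value 0: 20 assignments
So 5 of the 25 assignments meet the threshold.

5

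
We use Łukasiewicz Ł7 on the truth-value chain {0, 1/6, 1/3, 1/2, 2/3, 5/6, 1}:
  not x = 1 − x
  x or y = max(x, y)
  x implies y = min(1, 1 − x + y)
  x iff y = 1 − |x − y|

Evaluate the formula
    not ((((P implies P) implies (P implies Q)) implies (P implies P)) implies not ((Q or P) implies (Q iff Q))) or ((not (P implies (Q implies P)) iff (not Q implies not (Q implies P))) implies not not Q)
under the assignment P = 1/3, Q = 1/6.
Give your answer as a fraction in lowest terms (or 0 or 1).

1

P implies P = 1/3 implies 1/3 = 1
P implies Q = 1/3 implies 1/6 = 5/6
(P implies P) implies (P implies Q) = 1 implies 5/6 = 5/6
P implies P = 1/3 implies 1/3 = 1
((P implies P) implies (P implies Q)) implies (P implies P) = 5/6 implies 1 = 1
Q or P = 1/6 or 1/3 = 1/3
Q iff Q = 1/6 iff 1/6 = 1
(Q or P) implies (Q iff Q) = 1/3 implies 1 = 1
not ((Q or P) implies (Q iff Q)) = not 1 = 0
(((P implies P) implies (P implies Q)) implies (P implies P)) implies not ((Q or P) implies (Q iff Q)) = 1 implies 0 = 0
not ((((P implies P) implies (P implies Q)) implies (P implies P)) implies not ((Q or P) implies (Q iff Q))) = not 0 = 1
Q implies P = 1/6 implies 1/3 = 1
P implies (Q implies P) = 1/3 implies 1 = 1
not (P implies (Q implies P)) = not 1 = 0
not Q = not 1/6 = 5/6
Q implies P = 1/6 implies 1/3 = 1
not (Q implies P) = not 1 = 0
not Q implies not (Q implies P) = 5/6 implies 0 = 1/6
not (P implies (Q implies P)) iff (not Q implies not (Q implies P)) = 0 iff 1/6 = 5/6
not Q = not 1/6 = 5/6
not not Q = not 5/6 = 1/6
(not (P implies (Q implies P)) iff (not Q implies not (Q implies P))) implies not not Q = 5/6 implies 1/6 = 1/3
not ((((P implies P) implies (P implies Q)) implies (P implies P)) implies not ((Q or P) implies (Q iff Q))) or ((not (P implies (Q implies P)) iff (not Q implies not (Q implies P))) implies not not Q) = 1 or 1/3 = 1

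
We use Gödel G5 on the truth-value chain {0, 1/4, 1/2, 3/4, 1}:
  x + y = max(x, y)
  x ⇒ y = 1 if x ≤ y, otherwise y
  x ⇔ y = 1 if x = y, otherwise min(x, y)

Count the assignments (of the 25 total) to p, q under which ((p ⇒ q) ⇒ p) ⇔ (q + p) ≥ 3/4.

value 1: 9 assignments (counts)
value 3/4: 4 assignments (counts)
value 1/2: 4 assignments
value 1/4: 4 assignments
value 0: 4 assignments
So 13 of the 25 assignments meet the threshold.

13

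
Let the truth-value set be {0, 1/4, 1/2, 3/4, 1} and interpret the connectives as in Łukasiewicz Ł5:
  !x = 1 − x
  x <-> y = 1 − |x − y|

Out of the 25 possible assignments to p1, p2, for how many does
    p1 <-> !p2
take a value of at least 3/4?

value 1: 5 assignments (counts)
value 3/4: 8 assignments (counts)
value 1/2: 6 assignments
value 1/4: 4 assignments
value 0: 2 assignments
So 13 of the 25 assignments meet the threshold.

13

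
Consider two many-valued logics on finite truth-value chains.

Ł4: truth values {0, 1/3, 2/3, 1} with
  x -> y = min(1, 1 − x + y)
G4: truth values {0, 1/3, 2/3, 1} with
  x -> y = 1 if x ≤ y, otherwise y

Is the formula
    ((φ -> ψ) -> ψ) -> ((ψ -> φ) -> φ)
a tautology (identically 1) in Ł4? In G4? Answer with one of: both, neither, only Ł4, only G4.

only Ł4

In Ł4: every assignment gives 1 — tautology.
In G4: at φ = 1/3, ψ = 0 the value is 1/3 — not a tautology.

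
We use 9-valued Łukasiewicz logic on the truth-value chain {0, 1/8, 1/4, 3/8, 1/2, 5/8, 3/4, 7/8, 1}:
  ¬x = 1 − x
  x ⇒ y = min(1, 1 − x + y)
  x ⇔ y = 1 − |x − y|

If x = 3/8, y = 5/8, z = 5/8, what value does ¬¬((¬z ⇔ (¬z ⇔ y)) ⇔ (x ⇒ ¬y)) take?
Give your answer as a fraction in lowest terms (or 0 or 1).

5/8

¬z = ¬5/8 = 3/8
¬z = ¬5/8 = 3/8
¬z ⇔ y = 3/8 ⇔ 5/8 = 3/4
¬z ⇔ (¬z ⇔ y) = 3/8 ⇔ 3/4 = 5/8
¬y = ¬5/8 = 3/8
x ⇒ ¬y = 3/8 ⇒ 3/8 = 1
(¬z ⇔ (¬z ⇔ y)) ⇔ (x ⇒ ¬y) = 5/8 ⇔ 1 = 5/8
¬((¬z ⇔ (¬z ⇔ y)) ⇔ (x ⇒ ¬y)) = ¬5/8 = 3/8
¬¬((¬z ⇔ (¬z ⇔ y)) ⇔ (x ⇒ ¬y)) = ¬3/8 = 5/8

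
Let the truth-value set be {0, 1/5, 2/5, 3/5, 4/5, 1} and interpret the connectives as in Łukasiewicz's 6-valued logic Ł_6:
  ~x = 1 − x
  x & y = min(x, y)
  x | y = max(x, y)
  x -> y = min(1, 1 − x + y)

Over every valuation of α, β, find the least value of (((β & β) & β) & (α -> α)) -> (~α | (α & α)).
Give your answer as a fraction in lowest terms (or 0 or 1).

3/5

Take α = 2/5, β = 1:
β & β = 1 & 1 = 1
(β & β) & β = 1 & 1 = 1
α -> α = 2/5 -> 2/5 = 1
((β & β) & β) & (α -> α) = 1 & 1 = 1
~α = ~2/5 = 3/5
α & α = 2/5 & 2/5 = 2/5
~α | (α & α) = 3/5 | 2/5 = 3/5
(((β & β) & β) & (α -> α)) -> (~α | (α & α)) = 1 -> 3/5 = 3/5
No assignment yields a value below 3/5, so this is the minimum.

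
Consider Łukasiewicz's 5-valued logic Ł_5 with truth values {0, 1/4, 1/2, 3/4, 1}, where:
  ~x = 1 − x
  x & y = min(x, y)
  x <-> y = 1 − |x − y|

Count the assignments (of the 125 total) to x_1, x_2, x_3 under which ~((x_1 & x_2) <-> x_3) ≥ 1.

10

value 1: 10 assignments (counts)
value 3/4: 20 assignments
value 1/2: 30 assignments
value 1/4: 40 assignments
value 0: 25 assignments
So 10 of the 125 assignments meet the threshold.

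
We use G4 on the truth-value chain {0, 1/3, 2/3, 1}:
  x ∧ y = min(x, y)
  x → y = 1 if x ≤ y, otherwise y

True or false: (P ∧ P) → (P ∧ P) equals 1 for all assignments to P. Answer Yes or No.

P = 0 ↦ 1
P = 1/3 ↦ 1
P = 2/3 ↦ 1
P = 1 ↦ 1
Every assignment gives a value ≥ 1.

Yes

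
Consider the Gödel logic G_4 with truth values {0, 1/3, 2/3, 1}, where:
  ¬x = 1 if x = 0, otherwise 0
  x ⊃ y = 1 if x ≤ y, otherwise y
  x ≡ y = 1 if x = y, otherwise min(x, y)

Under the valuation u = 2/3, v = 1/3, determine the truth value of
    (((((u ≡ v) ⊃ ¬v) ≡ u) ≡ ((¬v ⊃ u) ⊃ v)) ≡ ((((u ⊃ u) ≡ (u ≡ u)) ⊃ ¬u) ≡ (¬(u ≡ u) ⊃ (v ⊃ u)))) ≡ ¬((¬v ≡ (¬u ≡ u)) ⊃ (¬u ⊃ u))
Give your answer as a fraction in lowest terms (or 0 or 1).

0

u ≡ v = 2/3 ≡ 1/3 = 1/3
¬v = ¬1/3 = 0
(u ≡ v) ⊃ ¬v = 1/3 ⊃ 0 = 0
((u ≡ v) ⊃ ¬v) ≡ u = 0 ≡ 2/3 = 0
¬v = ¬1/3 = 0
¬v ⊃ u = 0 ⊃ 2/3 = 1
(¬v ⊃ u) ⊃ v = 1 ⊃ 1/3 = 1/3
(((u ≡ v) ⊃ ¬v) ≡ u) ≡ ((¬v ⊃ u) ⊃ v) = 0 ≡ 1/3 = 0
u ⊃ u = 2/3 ⊃ 2/3 = 1
u ≡ u = 2/3 ≡ 2/3 = 1
(u ⊃ u) ≡ (u ≡ u) = 1 ≡ 1 = 1
¬u = ¬2/3 = 0
((u ⊃ u) ≡ (u ≡ u)) ⊃ ¬u = 1 ⊃ 0 = 0
u ≡ u = 2/3 ≡ 2/3 = 1
¬(u ≡ u) = ¬1 = 0
v ⊃ u = 1/3 ⊃ 2/3 = 1
¬(u ≡ u) ⊃ (v ⊃ u) = 0 ⊃ 1 = 1
(((u ⊃ u) ≡ (u ≡ u)) ⊃ ¬u) ≡ (¬(u ≡ u) ⊃ (v ⊃ u)) = 0 ≡ 1 = 0
((((u ≡ v) ⊃ ¬v) ≡ u) ≡ ((¬v ⊃ u) ⊃ v)) ≡ ((((u ⊃ u) ≡ (u ≡ u)) ⊃ ¬u) ≡ (¬(u ≡ u) ⊃ (v ⊃ u))) = 0 ≡ 0 = 1
¬v = ¬1/3 = 0
¬u = ¬2/3 = 0
¬u ≡ u = 0 ≡ 2/3 = 0
¬v ≡ (¬u ≡ u) = 0 ≡ 0 = 1
¬u = ¬2/3 = 0
¬u ⊃ u = 0 ⊃ 2/3 = 1
(¬v ≡ (¬u ≡ u)) ⊃ (¬u ⊃ u) = 1 ⊃ 1 = 1
¬((¬v ≡ (¬u ≡ u)) ⊃ (¬u ⊃ u)) = ¬1 = 0
(((((u ≡ v) ⊃ ¬v) ≡ u) ≡ ((¬v ⊃ u) ⊃ v)) ≡ ((((u ⊃ u) ≡ (u ≡ u)) ⊃ ¬u) ≡ (¬(u ≡ u) ⊃ (v ⊃ u)))) ≡ ¬((¬v ≡ (¬u ≡ u)) ⊃ (¬u ⊃ u)) = 1 ≡ 0 = 0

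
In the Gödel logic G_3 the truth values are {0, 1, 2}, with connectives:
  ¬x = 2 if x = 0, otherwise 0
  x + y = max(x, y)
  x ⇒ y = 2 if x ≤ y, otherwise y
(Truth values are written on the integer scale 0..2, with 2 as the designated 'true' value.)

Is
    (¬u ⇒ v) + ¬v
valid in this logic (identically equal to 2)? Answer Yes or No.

No

Counterexample: take u = 0, v = 1.
¬u = ¬0 = 2
¬u ⇒ v = 2 ⇒ 1 = 1
¬v = ¬1 = 0
(¬u ⇒ v) + ¬v = 1 + 0 = 1
This gives 1 ≠ 2.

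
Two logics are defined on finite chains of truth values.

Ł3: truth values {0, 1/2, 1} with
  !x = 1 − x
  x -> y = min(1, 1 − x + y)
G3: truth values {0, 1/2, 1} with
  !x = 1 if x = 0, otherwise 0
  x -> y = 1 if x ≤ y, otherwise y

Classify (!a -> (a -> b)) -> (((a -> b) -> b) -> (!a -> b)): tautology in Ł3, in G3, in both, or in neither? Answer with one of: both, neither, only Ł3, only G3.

In Ł3: every assignment gives 1 — tautology.
In G3: every assignment gives 1 — tautology.

both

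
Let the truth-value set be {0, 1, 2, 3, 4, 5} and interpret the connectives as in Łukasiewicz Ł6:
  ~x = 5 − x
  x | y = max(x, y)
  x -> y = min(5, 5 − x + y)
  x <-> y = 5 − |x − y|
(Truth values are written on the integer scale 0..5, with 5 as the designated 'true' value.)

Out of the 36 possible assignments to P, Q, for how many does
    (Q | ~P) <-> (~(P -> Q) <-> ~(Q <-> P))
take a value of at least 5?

4

value 5: 4 assignments (counts)
value 4: 9 assignments
value 3: 9 assignments
value 2: 7 assignments
value 1: 5 assignments
value 0: 2 assignments
So 4 of the 36 assignments meet the threshold.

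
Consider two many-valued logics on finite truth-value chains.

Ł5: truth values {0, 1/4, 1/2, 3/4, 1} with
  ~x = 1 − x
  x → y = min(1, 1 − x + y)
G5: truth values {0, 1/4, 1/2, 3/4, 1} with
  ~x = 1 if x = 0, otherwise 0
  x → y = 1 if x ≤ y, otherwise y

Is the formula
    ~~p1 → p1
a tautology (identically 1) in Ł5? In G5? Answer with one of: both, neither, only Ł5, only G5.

only Ł5

In Ł5: every assignment gives 1 — tautology.
In G5: at p1 = 1/4 the value is 1/4 — not a tautology.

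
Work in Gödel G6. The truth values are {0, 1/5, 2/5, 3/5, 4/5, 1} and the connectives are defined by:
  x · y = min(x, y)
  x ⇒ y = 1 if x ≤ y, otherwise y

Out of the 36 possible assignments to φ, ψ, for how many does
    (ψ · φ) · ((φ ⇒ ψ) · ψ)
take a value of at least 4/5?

value 1: 1 assignment (counts)
value 4/5: 3 assignments (counts)
value 3/5: 5 assignments
value 2/5: 7 assignments
value 1/5: 9 assignments
value 0: 11 assignments
So 4 of the 36 assignments meet the threshold.

4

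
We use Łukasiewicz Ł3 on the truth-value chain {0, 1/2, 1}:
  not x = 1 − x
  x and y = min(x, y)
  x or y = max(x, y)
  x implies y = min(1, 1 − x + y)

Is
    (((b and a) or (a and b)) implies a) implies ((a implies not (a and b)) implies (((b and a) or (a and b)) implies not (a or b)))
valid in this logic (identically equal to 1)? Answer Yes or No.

Counterexample: take a = 1/2, b = 1.
b and a = 1 and 1/2 = 1/2
a and b = 1/2 and 1 = 1/2
(b and a) or (a and b) = 1/2 or 1/2 = 1/2
((b and a) or (a and b)) implies a = 1/2 implies 1/2 = 1
a and b = 1/2 and 1 = 1/2
not (a and b) = not 1/2 = 1/2
a implies not (a and b) = 1/2 implies 1/2 = 1
b and a = 1 and 1/2 = 1/2
a and b = 1/2 and 1 = 1/2
(b and a) or (a and b) = 1/2 or 1/2 = 1/2
a or b = 1/2 or 1 = 1
not (a or b) = not 1 = 0
((b and a) or (a and b)) implies not (a or b) = 1/2 implies 0 = 1/2
(a implies not (a and b)) implies (((b and a) or (a and b)) implies not (a or b)) = 1 implies 1/2 = 1/2
(((b and a) or (a and b)) implies a) implies ((a implies not (a and b)) implies (((b and a) or (a and b)) implies not (a or b))) = 1 implies 1/2 = 1/2
This gives 1/2 ≠ 1.

No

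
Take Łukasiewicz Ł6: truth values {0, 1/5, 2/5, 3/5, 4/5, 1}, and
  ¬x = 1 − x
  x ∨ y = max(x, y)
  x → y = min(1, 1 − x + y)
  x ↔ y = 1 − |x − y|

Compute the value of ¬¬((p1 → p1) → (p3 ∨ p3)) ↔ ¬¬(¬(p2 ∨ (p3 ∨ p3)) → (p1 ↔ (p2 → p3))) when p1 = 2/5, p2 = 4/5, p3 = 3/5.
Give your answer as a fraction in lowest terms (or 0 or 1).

3/5

p1 → p1 = 2/5 → 2/5 = 1
p3 ∨ p3 = 3/5 ∨ 3/5 = 3/5
(p1 → p1) → (p3 ∨ p3) = 1 → 3/5 = 3/5
¬((p1 → p1) → (p3 ∨ p3)) = ¬3/5 = 2/5
¬¬((p1 → p1) → (p3 ∨ p3)) = ¬2/5 = 3/5
p3 ∨ p3 = 3/5 ∨ 3/5 = 3/5
p2 ∨ (p3 ∨ p3) = 4/5 ∨ 3/5 = 4/5
¬(p2 ∨ (p3 ∨ p3)) = ¬4/5 = 1/5
p2 → p3 = 4/5 → 3/5 = 4/5
p1 ↔ (p2 → p3) = 2/5 ↔ 4/5 = 3/5
¬(p2 ∨ (p3 ∨ p3)) → (p1 ↔ (p2 → p3)) = 1/5 → 3/5 = 1
¬(¬(p2 ∨ (p3 ∨ p3)) → (p1 ↔ (p2 → p3))) = ¬1 = 0
¬¬(¬(p2 ∨ (p3 ∨ p3)) → (p1 ↔ (p2 → p3))) = ¬0 = 1
¬¬((p1 → p1) → (p3 ∨ p3)) ↔ ¬¬(¬(p2 ∨ (p3 ∨ p3)) → (p1 ↔ (p2 → p3))) = 3/5 ↔ 1 = 3/5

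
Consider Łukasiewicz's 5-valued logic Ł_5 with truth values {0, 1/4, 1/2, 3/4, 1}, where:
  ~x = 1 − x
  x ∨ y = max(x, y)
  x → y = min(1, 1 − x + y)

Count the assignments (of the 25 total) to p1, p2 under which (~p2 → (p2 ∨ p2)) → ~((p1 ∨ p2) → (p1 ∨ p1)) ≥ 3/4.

value 1: 6 assignments (counts)
value 3/4: 3 assignments (counts)
value 1/2: 7 assignments
value 1/4: 3 assignments
value 0: 6 assignments
So 9 of the 25 assignments meet the threshold.

9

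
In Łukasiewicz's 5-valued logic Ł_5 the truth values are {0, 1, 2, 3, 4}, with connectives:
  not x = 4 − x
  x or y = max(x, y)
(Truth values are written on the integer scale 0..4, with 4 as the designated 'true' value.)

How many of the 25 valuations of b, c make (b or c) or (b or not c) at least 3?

value 4: 13 assignments (counts)
value 3: 9 assignments (counts)
value 2: 3 assignments
So 22 of the 25 assignments meet the threshold.

22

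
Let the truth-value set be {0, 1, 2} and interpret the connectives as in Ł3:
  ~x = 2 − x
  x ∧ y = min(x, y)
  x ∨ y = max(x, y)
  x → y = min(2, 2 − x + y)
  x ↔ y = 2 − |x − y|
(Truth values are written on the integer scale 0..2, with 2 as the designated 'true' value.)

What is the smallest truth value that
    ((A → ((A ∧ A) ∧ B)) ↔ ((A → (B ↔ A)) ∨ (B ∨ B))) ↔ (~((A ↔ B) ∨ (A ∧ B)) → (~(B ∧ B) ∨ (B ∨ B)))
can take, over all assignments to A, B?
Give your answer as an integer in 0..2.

1

Take A = 1, B = 0:
A ∧ A = 1 ∧ 1 = 1
(A ∧ A) ∧ B = 1 ∧ 0 = 0
A → ((A ∧ A) ∧ B) = 1 → 0 = 1
B ↔ A = 0 ↔ 1 = 1
A → (B ↔ A) = 1 → 1 = 2
B ∨ B = 0 ∨ 0 = 0
(A → (B ↔ A)) ∨ (B ∨ B) = 2 ∨ 0 = 2
(A → ((A ∧ A) ∧ B)) ↔ ((A → (B ↔ A)) ∨ (B ∨ B)) = 1 ↔ 2 = 1
A ↔ B = 1 ↔ 0 = 1
A ∧ B = 1 ∧ 0 = 0
(A ↔ B) ∨ (A ∧ B) = 1 ∨ 0 = 1
~((A ↔ B) ∨ (A ∧ B)) = ~1 = 1
B ∧ B = 0 ∧ 0 = 0
~(B ∧ B) = ~0 = 2
B ∨ B = 0 ∨ 0 = 0
~(B ∧ B) ∨ (B ∨ B) = 2 ∨ 0 = 2
~((A ↔ B) ∨ (A ∧ B)) → (~(B ∧ B) ∨ (B ∨ B)) = 1 → 2 = 2
((A → ((A ∧ A) ∧ B)) ↔ ((A → (B ↔ A)) ∨ (B ∨ B))) ↔ (~((A ↔ B) ∨ (A ∧ B)) → (~(B ∧ B) ∨ (B ∨ B))) = 1 ↔ 2 = 1
No assignment yields a value below 1, so this is the minimum.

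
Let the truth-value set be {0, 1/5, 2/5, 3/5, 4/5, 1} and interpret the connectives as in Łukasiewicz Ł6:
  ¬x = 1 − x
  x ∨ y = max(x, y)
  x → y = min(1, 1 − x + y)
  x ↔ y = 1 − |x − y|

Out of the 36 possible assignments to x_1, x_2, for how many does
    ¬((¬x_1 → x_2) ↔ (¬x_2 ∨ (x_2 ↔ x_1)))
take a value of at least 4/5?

value 1: 2 assignments (counts)
value 4/5: 2 assignments (counts)
value 3/5: 6 assignments
value 2/5: 6 assignments
value 1/5: 15 assignments
value 0: 5 assignments
So 4 of the 36 assignments meet the threshold.

4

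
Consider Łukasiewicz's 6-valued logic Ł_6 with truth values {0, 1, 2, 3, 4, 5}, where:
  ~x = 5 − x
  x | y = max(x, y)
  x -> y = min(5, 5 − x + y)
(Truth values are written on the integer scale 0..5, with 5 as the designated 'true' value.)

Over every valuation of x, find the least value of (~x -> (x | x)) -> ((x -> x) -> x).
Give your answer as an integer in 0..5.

3

Take x = 2:
~x = ~2 = 3
x | x = 2 | 2 = 2
~x -> (x | x) = 3 -> 2 = 4
x -> x = 2 -> 2 = 5
(x -> x) -> x = 5 -> 2 = 2
(~x -> (x | x)) -> ((x -> x) -> x) = 4 -> 2 = 3
No assignment yields a value below 3, so this is the minimum.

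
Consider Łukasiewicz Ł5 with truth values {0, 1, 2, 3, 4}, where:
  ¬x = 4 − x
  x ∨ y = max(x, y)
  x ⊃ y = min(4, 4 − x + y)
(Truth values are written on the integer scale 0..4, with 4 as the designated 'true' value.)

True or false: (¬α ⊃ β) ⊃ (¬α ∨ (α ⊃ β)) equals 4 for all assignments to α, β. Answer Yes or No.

Counterexample: take α = 3, β = 0.
¬α = ¬3 = 1
¬α ⊃ β = 1 ⊃ 0 = 3
¬α = ¬3 = 1
α ⊃ β = 3 ⊃ 0 = 1
¬α ∨ (α ⊃ β) = 1 ∨ 1 = 1
(¬α ⊃ β) ⊃ (¬α ∨ (α ⊃ β)) = 3 ⊃ 1 = 2
This gives 2 ≠ 4.

No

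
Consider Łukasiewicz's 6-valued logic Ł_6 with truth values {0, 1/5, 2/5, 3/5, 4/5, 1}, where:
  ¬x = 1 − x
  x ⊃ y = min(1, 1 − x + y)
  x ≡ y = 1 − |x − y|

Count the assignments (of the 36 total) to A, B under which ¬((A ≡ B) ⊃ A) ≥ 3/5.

value 1: 1 assignment (counts)
value 4/5: 2 assignments (counts)
value 3/5: 4 assignments (counts)
value 2/5: 5 assignments
value 1/5: 7 assignments
value 0: 17 assignments
So 7 of the 36 assignments meet the threshold.

7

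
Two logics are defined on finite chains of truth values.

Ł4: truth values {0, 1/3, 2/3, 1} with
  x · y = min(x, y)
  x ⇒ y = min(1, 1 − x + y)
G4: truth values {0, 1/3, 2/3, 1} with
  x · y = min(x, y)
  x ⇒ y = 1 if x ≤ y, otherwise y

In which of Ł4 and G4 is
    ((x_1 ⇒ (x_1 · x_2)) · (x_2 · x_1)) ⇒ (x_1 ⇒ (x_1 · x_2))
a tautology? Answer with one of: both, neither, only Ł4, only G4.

In Ł4: every assignment gives 1 — tautology.
In G4: every assignment gives 1 — tautology.

both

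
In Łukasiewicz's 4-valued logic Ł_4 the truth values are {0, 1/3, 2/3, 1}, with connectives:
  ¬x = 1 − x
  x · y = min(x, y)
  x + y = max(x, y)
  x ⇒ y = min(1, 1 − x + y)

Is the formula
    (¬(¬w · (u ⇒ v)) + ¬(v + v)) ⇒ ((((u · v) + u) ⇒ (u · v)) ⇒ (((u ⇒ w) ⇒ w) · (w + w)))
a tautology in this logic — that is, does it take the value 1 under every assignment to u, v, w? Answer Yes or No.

No

Counterexample: take u = 0, v = 0, w = 0.
¬w = ¬0 = 1
u ⇒ v = 0 ⇒ 0 = 1
¬w · (u ⇒ v) = 1 · 1 = 1
¬(¬w · (u ⇒ v)) = ¬1 = 0
v + v = 0 + 0 = 0
¬(v + v) = ¬0 = 1
¬(¬w · (u ⇒ v)) + ¬(v + v) = 0 + 1 = 1
u · v = 0 · 0 = 0
(u · v) + u = 0 + 0 = 0
u · v = 0 · 0 = 0
((u · v) + u) ⇒ (u · v) = 0 ⇒ 0 = 1
u ⇒ w = 0 ⇒ 0 = 1
(u ⇒ w) ⇒ w = 1 ⇒ 0 = 0
w + w = 0 + 0 = 0
((u ⇒ w) ⇒ w) · (w + w) = 0 · 0 = 0
(((u · v) + u) ⇒ (u · v)) ⇒ (((u ⇒ w) ⇒ w) · (w + w)) = 1 ⇒ 0 = 0
(¬(¬w · (u ⇒ v)) + ¬(v + v)) ⇒ ((((u · v) + u) ⇒ (u · v)) ⇒ (((u ⇒ w) ⇒ w) · (w + w))) = 1 ⇒ 0 = 0
This gives 0 ≠ 1.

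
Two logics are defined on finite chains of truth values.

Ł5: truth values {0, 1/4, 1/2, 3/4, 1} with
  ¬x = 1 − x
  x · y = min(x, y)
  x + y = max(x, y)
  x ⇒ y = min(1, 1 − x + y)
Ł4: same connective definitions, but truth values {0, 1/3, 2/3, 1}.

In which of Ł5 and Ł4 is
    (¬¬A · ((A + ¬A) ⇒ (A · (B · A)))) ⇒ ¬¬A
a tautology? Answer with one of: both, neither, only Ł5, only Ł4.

both

In Ł5: every assignment gives 1 — tautology.
In Ł4: every assignment gives 1 — tautology.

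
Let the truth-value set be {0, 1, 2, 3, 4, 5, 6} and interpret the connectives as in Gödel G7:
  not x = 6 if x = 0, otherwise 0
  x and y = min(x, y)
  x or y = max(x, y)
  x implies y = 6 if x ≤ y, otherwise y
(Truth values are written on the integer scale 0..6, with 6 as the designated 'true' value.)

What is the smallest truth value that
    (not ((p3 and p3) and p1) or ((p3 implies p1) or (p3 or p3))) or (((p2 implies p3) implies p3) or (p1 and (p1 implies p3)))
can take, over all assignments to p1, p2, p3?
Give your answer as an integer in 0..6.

Take p1 = 1, p2 = 0, p3 = 2:
p3 and p3 = 2 and 2 = 2
(p3 and p3) and p1 = 2 and 1 = 1
not ((p3 and p3) and p1) = not 1 = 0
p3 implies p1 = 2 implies 1 = 1
p3 or p3 = 2 or 2 = 2
(p3 implies p1) or (p3 or p3) = 1 or 2 = 2
not ((p3 and p3) and p1) or ((p3 implies p1) or (p3 or p3)) = 0 or 2 = 2
p2 implies p3 = 0 implies 2 = 6
(p2 implies p3) implies p3 = 6 implies 2 = 2
p1 implies p3 = 1 implies 2 = 6
p1 and (p1 implies p3) = 1 and 6 = 1
((p2 implies p3) implies p3) or (p1 and (p1 implies p3)) = 2 or 1 = 2
(not ((p3 and p3) and p1) or ((p3 implies p1) or (p3 or p3))) or (((p2 implies p3) implies p3) or (p1 and (p1 implies p3))) = 2 or 2 = 2
No assignment yields a value below 2, so this is the minimum.

2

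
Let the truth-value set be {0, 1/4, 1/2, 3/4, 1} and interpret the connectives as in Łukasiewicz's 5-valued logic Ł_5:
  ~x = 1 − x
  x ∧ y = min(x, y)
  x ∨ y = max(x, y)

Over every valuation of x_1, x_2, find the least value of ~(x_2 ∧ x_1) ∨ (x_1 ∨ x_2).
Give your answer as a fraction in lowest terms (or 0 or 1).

Take x_1 = 1/2, x_2 = 1/2:
x_2 ∧ x_1 = 1/2 ∧ 1/2 = 1/2
~(x_2 ∧ x_1) = ~1/2 = 1/2
x_1 ∨ x_2 = 1/2 ∨ 1/2 = 1/2
~(x_2 ∧ x_1) ∨ (x_1 ∨ x_2) = 1/2 ∨ 1/2 = 1/2
No assignment yields a value below 1/2, so this is the minimum.

1/2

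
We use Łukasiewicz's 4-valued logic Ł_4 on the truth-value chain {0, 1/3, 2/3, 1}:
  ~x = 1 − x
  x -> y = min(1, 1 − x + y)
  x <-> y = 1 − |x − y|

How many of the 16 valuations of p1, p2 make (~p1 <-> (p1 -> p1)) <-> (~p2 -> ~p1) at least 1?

7

p1 = 0, p2 = 0 ↦ 1  ≥
p1 = 0, p2 = 1/3 ↦ 1  ≥
p1 = 0, p2 = 2/3 ↦ 1  ≥
p1 = 0, p2 = 1 ↦ 1  ≥
p1 = 1/3, p2 = 0 ↦ 1  ≥
p1 = 1/3, p2 = 1/3 ↦ 2/3  <
p1 = 1/3, p2 = 2/3 ↦ 2/3  <
p1 = 1/3, p2 = 1 ↦ 2/3  <
p1 = 2/3, p2 = 0 ↦ 1  ≥
p1 = 2/3, p2 = 1/3 ↦ 2/3  <
p1 = 2/3, p2 = 2/3 ↦ 1/3  <
p1 = 2/3, p2 = 1 ↦ 1/3  <
p1 = 1, p2 = 0 ↦ 1  ≥
p1 = 1, p2 = 1/3 ↦ 2/3  <
p1 = 1, p2 = 2/3 ↦ 1/3  <
p1 = 1, p2 = 1 ↦ 0  <
So 7 of the 16 assignments meet the threshold.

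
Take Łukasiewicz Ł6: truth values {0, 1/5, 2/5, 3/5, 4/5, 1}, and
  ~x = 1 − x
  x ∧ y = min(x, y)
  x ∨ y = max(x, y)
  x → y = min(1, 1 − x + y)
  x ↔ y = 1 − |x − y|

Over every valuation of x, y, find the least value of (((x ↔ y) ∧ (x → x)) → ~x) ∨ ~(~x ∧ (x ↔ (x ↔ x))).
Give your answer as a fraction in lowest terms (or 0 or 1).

Take x = 2/5, y = 2/5:
x ↔ y = 2/5 ↔ 2/5 = 1
x → x = 2/5 → 2/5 = 1
(x ↔ y) ∧ (x → x) = 1 ∧ 1 = 1
~x = ~2/5 = 3/5
((x ↔ y) ∧ (x → x)) → ~x = 1 → 3/5 = 3/5
~x = ~2/5 = 3/5
x ↔ x = 2/5 ↔ 2/5 = 1
x ↔ (x ↔ x) = 2/5 ↔ 1 = 2/5
~x ∧ (x ↔ (x ↔ x)) = 3/5 ∧ 2/5 = 2/5
~(~x ∧ (x ↔ (x ↔ x))) = ~2/5 = 3/5
(((x ↔ y) ∧ (x → x)) → ~x) ∨ ~(~x ∧ (x ↔ (x ↔ x))) = 3/5 ∨ 3/5 = 3/5
No assignment yields a value below 3/5, so this is the minimum.

3/5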